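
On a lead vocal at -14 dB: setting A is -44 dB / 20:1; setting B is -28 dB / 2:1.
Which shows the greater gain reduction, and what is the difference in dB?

A, by 21.5 dB

A: 30 dB over, compressed to 1.5 dB over, so 28.5 dB of GR.
B: 14 dB over, compressed to 7 dB over, so 7 dB of GR.
A applies 21.5 dB more gain reduction.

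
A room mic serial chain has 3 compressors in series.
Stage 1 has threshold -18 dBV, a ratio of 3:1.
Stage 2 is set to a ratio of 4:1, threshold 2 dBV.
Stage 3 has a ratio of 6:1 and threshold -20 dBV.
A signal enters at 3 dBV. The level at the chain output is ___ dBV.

-18.5 dBV

Stage 1: overshoot 21 dB → 21/3 = 7 dB → -11 dBV.
Stage 2: -11 dBV is at or below the 2 dBV threshold — no compression; output -11 dBV.
Stage 3: 9 dB above -20 dBV, reduced 6:1 to 1.5 dB above → -18.5 dBV.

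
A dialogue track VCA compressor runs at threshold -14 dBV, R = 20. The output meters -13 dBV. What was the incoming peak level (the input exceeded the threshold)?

Post-compression overshoot = -13 − (-14) = 1 dB.
Input overshoot = R × output overshoot = 20 dB → input = -14 + 20 = 6 dBV.

6 dBV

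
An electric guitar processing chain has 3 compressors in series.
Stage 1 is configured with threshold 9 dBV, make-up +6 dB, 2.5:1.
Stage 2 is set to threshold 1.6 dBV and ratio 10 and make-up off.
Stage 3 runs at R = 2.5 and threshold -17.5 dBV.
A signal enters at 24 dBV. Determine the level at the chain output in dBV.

-9.084 dBV

Stage 1: 24 dBV is 15 dB over 9 dBV; at 2.5:1 that becomes 6 dB over, giving 15 dBV; +6 dB make-up → 21 dBV.
Stage 2: overshoot 19.4 dB → 19.4/10 = 1.94 dB → 3.54 dBV.
Stage 3: 21.04 dB above -17.5 dBV, reduced 2.5:1 to 8.416 dB above → -9.084 dBV.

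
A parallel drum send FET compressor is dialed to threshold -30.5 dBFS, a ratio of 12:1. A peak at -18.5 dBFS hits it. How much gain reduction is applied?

The signal is 12 dB above threshold.
A 12:1 ratio leaves 1 dB of that excess.
GR = overshoot in − overshoot out = 12 − 1 = 11 dB.

11 dB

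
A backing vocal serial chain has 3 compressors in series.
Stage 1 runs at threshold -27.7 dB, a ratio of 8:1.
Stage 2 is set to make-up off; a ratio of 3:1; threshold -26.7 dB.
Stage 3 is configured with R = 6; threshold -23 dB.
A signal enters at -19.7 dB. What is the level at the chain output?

-26.7 dB

Stage 1: overshoot 8 dB → 8/8 = 1 dB → -26.7 dB.
Stage 2: -26.7 dB is at or below the -26.7 dB threshold — no compression; output -26.7 dB.
Stage 3: below threshold (-26.7 ≤ -23); passes unchanged; output -26.7 dB.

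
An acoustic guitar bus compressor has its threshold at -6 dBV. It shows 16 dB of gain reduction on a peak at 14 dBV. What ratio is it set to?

Input overshoot = 14 − (-6) = 20 dB.
Output overshoot = 20 − 16 = 4 dB.
Ratio = input overshoot / output overshoot = 20 / 4 = 5.

5:1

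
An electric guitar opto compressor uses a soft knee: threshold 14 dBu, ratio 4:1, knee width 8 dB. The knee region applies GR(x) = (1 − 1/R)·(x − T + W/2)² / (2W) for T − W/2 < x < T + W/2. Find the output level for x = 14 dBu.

x − T + W/2 = 14 − 14 + 4 = 4.
GR = (1 − 1/4) × 4² / 16 = 0.75 × 16 / 16 = 0.75 dB.
Output = 14 − 0.75 = 13.25 dBu.

13.25 dBu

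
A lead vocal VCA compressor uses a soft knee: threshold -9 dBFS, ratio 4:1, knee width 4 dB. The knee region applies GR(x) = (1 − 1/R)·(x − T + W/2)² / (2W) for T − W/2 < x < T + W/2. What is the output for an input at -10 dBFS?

x − T + W/2 = -10 − (-9) + 2 = 1.
GR = (1 − 1/4) × 1² / 8 = 0.75 × 1 / 8 = 0.09375 dB.
Output = -10 − 0.09375 = -10.09375 dBFS.

-10.09375 dBFS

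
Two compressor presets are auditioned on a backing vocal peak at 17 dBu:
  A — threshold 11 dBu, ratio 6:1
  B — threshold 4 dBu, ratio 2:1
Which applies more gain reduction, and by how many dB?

A: overshoot 6 dB → output overshoot 1 dB → GR 5 dB.
B: overshoot 13 dB → output overshoot 6.5 dB → GR 6.5 dB.
B reduces 1.5 dB more.

B, by 1.5 dB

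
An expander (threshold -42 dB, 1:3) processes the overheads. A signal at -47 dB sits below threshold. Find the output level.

-57 dB

Undershoot = (-42) − (-47) = 5 dB.
At 1:3, that expands to 15 dB under threshold.
Output = -42 − 15 = -57 dB.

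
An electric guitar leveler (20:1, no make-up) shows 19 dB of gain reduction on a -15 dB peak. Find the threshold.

-35 dB

Let T be the threshold. Output overshoot = (input overshoot)/R, so -34 − T = (-15 − T)/20.
20·(-34 − T) = -15 − T → 19·T = -680 − (-15) = -665.
T = -665/19 = -35 dB.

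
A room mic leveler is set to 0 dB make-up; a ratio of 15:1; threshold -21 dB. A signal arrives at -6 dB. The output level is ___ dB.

-20 dB

-6 dB sits 15 dB over threshold.
The 15 dB excess becomes 1 dB after 15:1 reduction.
Output = -21 + 1 = -20 dB.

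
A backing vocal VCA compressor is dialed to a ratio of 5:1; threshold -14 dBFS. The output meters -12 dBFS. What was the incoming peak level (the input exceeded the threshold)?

Post-compression overshoot = -12 − (-14) = 2 dB.
Undo the ratio: input overshoot = 2 × 5 = 10 dB, giving input = -4 dBFS.

-4 dBFS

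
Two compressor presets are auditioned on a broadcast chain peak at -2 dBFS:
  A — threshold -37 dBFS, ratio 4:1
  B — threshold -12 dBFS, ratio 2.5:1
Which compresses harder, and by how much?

A: GR = 35 − 35/4 = 26.25 dB.
B: GR = 10 − 10/2.5 = 6 dB.
A applies 20.25 dB more gain reduction.

A, by 20.25 dB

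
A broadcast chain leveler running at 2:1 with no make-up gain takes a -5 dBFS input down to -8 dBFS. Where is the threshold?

Input is 6 dB above T (since output overshoot × R = input overshoot: (-8 − T)·2 = -5 − T gives T = -11 dBFS).
Check: -11 + (-5 − (-11))/2 = -11 + 3 = -8 dBFS. ✓

-11 dBFS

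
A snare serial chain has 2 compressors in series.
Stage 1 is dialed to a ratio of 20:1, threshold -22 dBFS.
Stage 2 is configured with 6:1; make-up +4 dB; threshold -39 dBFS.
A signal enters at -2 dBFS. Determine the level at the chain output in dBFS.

-32 dBFS

Stage 1: -2 dBFS is 20 dB over -22 dBFS; at 20:1 that becomes 1 dB over, giving -21 dBFS.
Stage 2: overshoot 18 dB → 18/6 = 3 dB → -36 dBFS; +4 dB make-up → -32 dBFS.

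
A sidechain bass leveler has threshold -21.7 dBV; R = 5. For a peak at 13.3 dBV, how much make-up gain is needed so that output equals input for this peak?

28 dB

The peak compresses to -21.7 + 35/5 = -14.7 dBV.
To reach 13.3 dBV requires 13.3 − (-14.7) = 28 dB of make-up.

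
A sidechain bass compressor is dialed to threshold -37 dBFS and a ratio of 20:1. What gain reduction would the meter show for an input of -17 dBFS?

-17 dBFS exceeds the threshold by 20 dB.
After 20:1 compression the overshoot becomes 20/20 = 1 dB.
Gain reduction = 20 − 1 = 19 dB.

19 dB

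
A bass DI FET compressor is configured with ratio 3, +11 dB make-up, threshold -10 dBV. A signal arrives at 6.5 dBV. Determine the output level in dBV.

6.5 dBV

6.5 dBV sits 16.5 dB over threshold.
At 3:1 the overshoot is divided by 3, leaving 5.5 dB above threshold.
So the level is -10 + 5.5 = -4.5 dBV; make-up adds 11 dB, giving 6.5 dBV.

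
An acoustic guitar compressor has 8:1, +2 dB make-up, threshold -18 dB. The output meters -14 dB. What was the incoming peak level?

-2 dB

Before make-up, the level was -14 − 2 = -16 dB.
Post-compression overshoot = -16 − (-18) = 2 dB.
Undo the ratio: input overshoot = 2 × 8 = 16 dB, giving input = -2 dB.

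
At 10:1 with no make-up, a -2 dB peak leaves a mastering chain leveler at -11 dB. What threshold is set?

Input is 10 dB above T (since output overshoot × R = input overshoot: (-11 − T)·10 = -2 − T gives T = -12 dB).
Check: -12 + (-2 − (-12))/10 = -12 + 1 = -11 dB. ✓

-12 dB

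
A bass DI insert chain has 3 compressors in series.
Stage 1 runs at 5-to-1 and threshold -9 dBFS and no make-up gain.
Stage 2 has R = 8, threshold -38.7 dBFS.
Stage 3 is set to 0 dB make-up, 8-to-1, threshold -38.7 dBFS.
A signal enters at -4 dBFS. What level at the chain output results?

-38.220312 dBFS

Stage 1: -4 dBFS is 5 dB over -9 dBFS; at 5:1 that becomes 1 dB over, giving -8 dBFS.
Stage 2: overshoot 30.7 dB → 30.7/8 = 3.8375 dB → -34.8625 dBFS.
Stage 3: -34.8625 dBFS is 3.8375 dB over -38.7 dBFS; at 8:1 that becomes 0.479687 dB over, giving -38.220312 dBFS.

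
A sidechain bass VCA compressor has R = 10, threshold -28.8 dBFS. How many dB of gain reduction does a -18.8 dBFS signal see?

9 dB

-18.8 dBFS exceeds the threshold by 10 dB.
A 10:1 ratio leaves 1 dB of that excess.
So the signal is attenuated by 10 − 1 = 9 dB.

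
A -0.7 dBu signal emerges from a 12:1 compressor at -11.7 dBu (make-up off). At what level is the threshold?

-12.7 dBu

Gain reduction = -0.7 − (-11.7) = 11 dB; output overshoot = GR / (R − 1) = 11 / 11 = 1 dB.
Threshold = output − output overshoot = -11.7 − 1 = -12.7 dBu.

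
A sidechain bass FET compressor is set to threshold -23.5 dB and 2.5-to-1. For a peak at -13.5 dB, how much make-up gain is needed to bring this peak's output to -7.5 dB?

12 dB

Overshoot 10 dB → 10/2.5 = 4 dB after compression, so the compressed level is -23.5 + 4 = -19.5 dB.
Make-up = target − compressed = -7.5 − (-19.5) = 12 dB.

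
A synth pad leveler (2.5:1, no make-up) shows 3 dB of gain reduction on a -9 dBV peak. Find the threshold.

Let T be the threshold. Output overshoot = (input overshoot)/R, so -12 − T = (-9 − T)/2.5.
2.5·(-12 − T) = -9 − T → 1.5·T = -30 − (-9) = -21.
T = -21/1.5 = -14 dBV.

-14 dBV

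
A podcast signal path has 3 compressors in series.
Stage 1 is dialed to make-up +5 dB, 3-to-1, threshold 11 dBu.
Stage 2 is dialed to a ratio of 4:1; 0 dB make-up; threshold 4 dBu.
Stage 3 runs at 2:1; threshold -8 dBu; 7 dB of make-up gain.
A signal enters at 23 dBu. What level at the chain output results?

7 dBu

Stage 1: 12 dB above 11 dBu, reduced 3:1 to 4 dB above → 15 dBu; +5 dB make-up → 20 dBu.
Stage 2: 16 dB above 4 dBu, reduced 4:1 to 4 dB above → 8 dBu.
Stage 3: overshoot 16 dB → 16/2 = 8 dB → 0 dBu; +7 dB make-up → 7 dBu.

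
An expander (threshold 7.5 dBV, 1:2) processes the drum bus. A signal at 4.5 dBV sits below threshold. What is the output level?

The input is 3 dB below the 7.5 dBV threshold.
A 1:2 expander multiplies undershoot by 2: 3 × 2 = 6 dB below threshold.
Output = 7.5 − 6 = 1.5 dBV.

1.5 dBV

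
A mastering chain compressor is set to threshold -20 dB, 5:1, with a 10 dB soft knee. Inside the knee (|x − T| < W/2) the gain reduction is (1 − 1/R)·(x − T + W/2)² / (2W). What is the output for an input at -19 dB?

-20.44 dB

x − T + W/2 = -19 − (-20) + 5 = 6.
GR = (1 − 1/5) × 6² / 20 = 0.8 × 36 / 20 = 1.44 dB.
Output = -19 − 1.44 = -20.44 dB.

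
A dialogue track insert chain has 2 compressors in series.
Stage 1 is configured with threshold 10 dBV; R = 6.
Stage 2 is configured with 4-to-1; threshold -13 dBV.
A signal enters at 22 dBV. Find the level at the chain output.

-6.75 dBV

Stage 1: 12 dB above 10 dBV, reduced 6:1 to 2 dB above → 12 dBV.
Stage 2: 25 dB above -13 dBV, reduced 4:1 to 6.25 dB above → -6.75 dBV.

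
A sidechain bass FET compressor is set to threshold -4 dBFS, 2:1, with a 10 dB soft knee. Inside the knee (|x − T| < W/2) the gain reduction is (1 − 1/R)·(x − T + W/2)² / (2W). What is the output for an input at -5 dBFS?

x − T + W/2 = -5 − (-4) + 5 = 4.
GR = (1 − 1/2) × 4² / 20 = 0.5 × 16 / 20 = 0.4 dB.
Output = -5 − 0.4 = -5.4 dBFS.

-5.4 dBFS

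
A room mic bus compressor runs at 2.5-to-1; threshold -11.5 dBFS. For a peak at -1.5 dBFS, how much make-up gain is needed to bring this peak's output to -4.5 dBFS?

Without make-up, output = threshold + overshoot/2.5 = -11.5 + 4 = -7.5 dBFS.
Gap to target: 3 dB.

3 dB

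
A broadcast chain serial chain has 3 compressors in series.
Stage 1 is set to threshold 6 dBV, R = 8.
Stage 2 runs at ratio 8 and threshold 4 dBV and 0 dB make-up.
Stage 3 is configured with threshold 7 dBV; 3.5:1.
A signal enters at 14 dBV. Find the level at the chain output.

4.375 dBV

Stage 1: overshoot 8 dB → 8/8 = 1 dB → 7 dBV.
Stage 2: 7 dBV is 3 dB over 4 dBV; at 8:1 that becomes 0.375 dB over, giving 4.375 dBV.
Stage 3: below threshold (4.375 ≤ 7); passes unchanged; output 4.375 dBV.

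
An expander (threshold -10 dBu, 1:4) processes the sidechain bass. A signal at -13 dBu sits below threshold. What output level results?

Undershoot = (-10) − (-13) = 3 dB.
At 1:4, that expands to 12 dB under threshold.
Output = -10 − 12 = -22 dBu.

-22 dBu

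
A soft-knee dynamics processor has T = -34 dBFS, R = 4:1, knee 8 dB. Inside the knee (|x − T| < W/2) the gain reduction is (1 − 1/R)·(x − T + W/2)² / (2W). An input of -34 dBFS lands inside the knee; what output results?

x − T + W/2 = -34 − (-34) + 4 = 4.
GR = (1 − 1/4) × 4² / 16 = 0.75 × 16 / 16 = 0.75 dB.
Output = -34 − 0.75 = -34.75 dBFS.

-34.75 dBFS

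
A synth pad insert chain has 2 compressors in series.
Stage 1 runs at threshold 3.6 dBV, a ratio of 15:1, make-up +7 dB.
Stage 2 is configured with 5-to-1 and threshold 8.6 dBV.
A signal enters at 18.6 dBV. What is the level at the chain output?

Stage 1: 18.6 dBV is 15 dB over 3.6 dBV; at 15:1 that becomes 1 dB over, giving 4.6 dBV; +7 dB make-up → 11.6 dBV.
Stage 2: overshoot 3 dB → 3/5 = 0.6 dB → 9.2 dBV.

9.2 dBV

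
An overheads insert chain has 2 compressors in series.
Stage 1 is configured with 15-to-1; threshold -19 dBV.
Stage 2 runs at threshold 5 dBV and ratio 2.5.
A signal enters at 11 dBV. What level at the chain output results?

-17 dBV

Stage 1: overshoot 30 dB → 30/15 = 2 dB → -17 dBV.
Stage 2: below threshold (-17 ≤ 5); passes unchanged; output -17 dBV.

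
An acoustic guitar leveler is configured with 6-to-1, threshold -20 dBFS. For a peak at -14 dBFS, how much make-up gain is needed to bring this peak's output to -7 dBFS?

The peak compresses to -20 + 6/6 = -19 dBFS.
To reach -7 dBFS requires -7 − (-19) = 12 dB of make-up.

12 dB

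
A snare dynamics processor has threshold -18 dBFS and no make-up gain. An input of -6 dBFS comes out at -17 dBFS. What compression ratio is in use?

12:1

Input overshoot = -6 − (-18) = 12 dB; output overshoot = -17 − (-18) = 1 dB.
Ratio = 12 / 1 = 12.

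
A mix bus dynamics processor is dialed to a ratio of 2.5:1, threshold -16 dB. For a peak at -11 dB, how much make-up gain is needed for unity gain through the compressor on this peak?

3 dB

Without make-up, output = threshold + overshoot/2.5 = -16 + 2 = -14 dB.
Gap to target: 3 dB.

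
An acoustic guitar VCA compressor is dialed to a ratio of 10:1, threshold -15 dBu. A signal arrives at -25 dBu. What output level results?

-25 dBu is 10 dB below the -15 dBu threshold, so no gain reduction is applied.
Output = input = -25 dBu.

-25 dBu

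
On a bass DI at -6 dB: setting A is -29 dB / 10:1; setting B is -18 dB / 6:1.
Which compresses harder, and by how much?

A: GR = 23 − 23/10 = 20.7 dB.
B: GR = 12 − 12/6 = 10 dB.
A reduces 10.7 dB more.

A, by 10.7 dB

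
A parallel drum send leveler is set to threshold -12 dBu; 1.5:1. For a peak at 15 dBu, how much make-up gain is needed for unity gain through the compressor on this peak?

9 dB

Without make-up, output = threshold + overshoot/1.5 = -12 + 18 = 6 dBu.
Gap to target: 9 dB.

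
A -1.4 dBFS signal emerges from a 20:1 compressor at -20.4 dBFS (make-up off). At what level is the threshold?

Let T be the threshold. Output overshoot = (input overshoot)/R, so -20.4 − T = (-1.4 − T)/20.
20·(-20.4 − T) = -1.4 − T → 19·T = -408 − (-1.4) = -406.6.
T = -406.6/19 = -21.4 dBFS.

-21.4 dBFS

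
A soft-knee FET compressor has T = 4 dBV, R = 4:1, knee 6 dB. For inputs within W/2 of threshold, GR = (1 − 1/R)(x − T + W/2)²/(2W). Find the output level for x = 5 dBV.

x − T + W/2 = 5 − 4 + 3 = 4.
GR = (1 − 1/4) × 4² / 12 = 0.75 × 16 / 12 = 1 dB.
Output = 5 − 1 = 4 dBV.

4 dBV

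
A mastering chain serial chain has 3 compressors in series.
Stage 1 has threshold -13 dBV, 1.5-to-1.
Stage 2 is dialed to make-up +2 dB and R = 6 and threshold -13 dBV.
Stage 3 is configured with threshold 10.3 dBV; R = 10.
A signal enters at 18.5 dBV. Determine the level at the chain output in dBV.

Stage 1: 31.5 dB above -13 dBV, reduced 1.5:1 to 21 dB above → 8 dBV.
Stage 2: 21 dB above -13 dBV, reduced 6:1 to 3.5 dB above → -9.5 dBV; +2 dB make-up → -7.5 dBV.
Stage 3: below threshold (-7.5 ≤ 10.3); passes unchanged; output -7.5 dBV.

-7.5 dBV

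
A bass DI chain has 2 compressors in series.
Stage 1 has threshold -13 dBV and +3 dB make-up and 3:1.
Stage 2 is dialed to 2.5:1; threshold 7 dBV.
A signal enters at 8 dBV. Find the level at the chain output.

-3 dBV

Stage 1: overshoot 21 dB → 21/3 = 7 dB → -6 dBV; +3 dB make-up → -3 dBV.
Stage 2: -3 dBV ≤ 7 dBV, so stage 2 doesn't engage; output -3 dBV.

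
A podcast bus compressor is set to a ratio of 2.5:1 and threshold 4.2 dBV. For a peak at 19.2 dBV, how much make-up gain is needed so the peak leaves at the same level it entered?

9 dB

Without make-up, output = threshold + overshoot/2.5 = 4.2 + 6 = 10.2 dBV.
Gap to target: 9 dB.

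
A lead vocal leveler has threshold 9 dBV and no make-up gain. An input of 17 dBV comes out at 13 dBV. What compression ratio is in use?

2:1

Input overshoot = 17 − 9 = 8 dB; output overshoot = 13 − 9 = 4 dB.
Ratio = 8 / 4 = 2.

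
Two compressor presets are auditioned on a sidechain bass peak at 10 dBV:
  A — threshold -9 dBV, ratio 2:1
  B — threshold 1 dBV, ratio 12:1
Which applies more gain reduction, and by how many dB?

A, by 1.25 dB

A: 19 dB over, compressed to 9.5 dB over, so 9.5 dB of GR.
B: 9 dB over, compressed to 0.75 dB over, so 8.25 dB of GR.
Difference: 1.25 dB in favour of A.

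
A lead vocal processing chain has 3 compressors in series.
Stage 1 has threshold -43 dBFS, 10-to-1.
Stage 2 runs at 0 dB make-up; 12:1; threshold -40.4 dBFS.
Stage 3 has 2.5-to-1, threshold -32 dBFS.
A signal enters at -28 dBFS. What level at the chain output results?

-41.5 dBFS

Stage 1: -28 dBFS is 15 dB over -43 dBFS; at 10:1 that becomes 1.5 dB over, giving -41.5 dBFS.
Stage 2: -41.5 dBFS ≤ -40.4 dBFS, so stage 2 doesn't engage; output -41.5 dBFS.
Stage 3: -41.5 dBFS is at or below the -32 dBFS threshold — no compression; output -41.5 dBFS.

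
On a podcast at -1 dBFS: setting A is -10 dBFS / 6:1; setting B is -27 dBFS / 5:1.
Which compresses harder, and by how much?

A: 9 dB over, compressed to 1.5 dB over, so 7.5 dB of GR.
B: 26 dB over, compressed to 5.2 dB over, so 20.8 dB of GR.
B applies 13.3 dB more gain reduction.

B, by 13.3 dB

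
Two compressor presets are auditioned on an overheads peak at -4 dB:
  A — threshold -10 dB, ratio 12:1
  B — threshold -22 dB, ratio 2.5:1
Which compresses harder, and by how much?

A: 6 dB over, compressed to 0.5 dB over, so 5.5 dB of GR.
B: 18 dB over, compressed to 7.2 dB over, so 10.8 dB of GR.
B applies 5.3 dB more gain reduction.

B, by 5.3 dB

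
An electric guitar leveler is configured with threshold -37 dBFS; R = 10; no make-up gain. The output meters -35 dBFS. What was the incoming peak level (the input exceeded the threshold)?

-17 dBFS

The compressed level sits -35 − (-37) = 2 dB over threshold.
Input overshoot = R × output overshoot = 20 dB → input = -37 + 20 = -17 dBFS.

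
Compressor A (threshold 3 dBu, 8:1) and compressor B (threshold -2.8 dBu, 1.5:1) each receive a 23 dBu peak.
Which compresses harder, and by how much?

A: GR = 20 − 20/8 = 17.5 dB.
B: GR = 25.8 − 25.8/1.5 = 8.6 dB.
A reduces 8.9 dB more.

A, by 8.9 dB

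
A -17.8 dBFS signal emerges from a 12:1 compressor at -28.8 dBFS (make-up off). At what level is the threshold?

Let T be the threshold. Output overshoot = (input overshoot)/R, so -28.8 − T = (-17.8 − T)/12.
12·(-28.8 − T) = -17.8 − T → 11·T = -345.6 − (-17.8) = -327.8.
T = -327.8/11 = -29.8 dBFS.

-29.8 dBFS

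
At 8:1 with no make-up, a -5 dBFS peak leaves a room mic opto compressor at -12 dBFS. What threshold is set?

-13 dBFS

Input is 8 dB above T (since output overshoot × R = input overshoot: (-12 − T)·8 = -5 − T gives T = -13 dBFS).
Check: -13 + (-5 − (-13))/8 = -13 + 1 = -12 dBFS. ✓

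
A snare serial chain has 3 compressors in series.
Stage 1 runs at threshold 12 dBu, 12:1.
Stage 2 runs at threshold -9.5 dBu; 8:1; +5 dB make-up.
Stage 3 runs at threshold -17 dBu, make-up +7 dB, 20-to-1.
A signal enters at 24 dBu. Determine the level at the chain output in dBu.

-9.234375 dBu

Stage 1: overshoot 12 dB → 12/12 = 1 dB → 13 dBu.
Stage 2: 13 dBu is 22.5 dB over -9.5 dBu; at 8:1 that becomes 2.8125 dB over, giving -6.6875 dBu; +5 dB make-up → -1.6875 dBu.
Stage 3: overshoot 15.3125 dB → 15.3125/20 = 0.765625 dB → -16.234375 dBu; +7 dB make-up → -9.234375 dBu.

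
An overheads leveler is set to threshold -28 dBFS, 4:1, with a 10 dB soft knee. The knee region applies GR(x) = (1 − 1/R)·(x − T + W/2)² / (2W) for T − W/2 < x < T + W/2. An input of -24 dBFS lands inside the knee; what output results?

-27.0375 dBFS

x − T + W/2 = -24 − (-28) + 5 = 9.
GR = (1 − 1/4) × 9² / 20 = 0.75 × 81 / 20 = 3.0375 dB.
Output = -24 − 3.0375 = -27.0375 dBFS.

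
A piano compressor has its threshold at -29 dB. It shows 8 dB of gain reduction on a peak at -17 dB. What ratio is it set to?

Input overshoot = -17 − (-29) = 12 dB.
Output overshoot = 12 − 8 = 4 dB.
Ratio = input overshoot / output overshoot = 12 / 4 = 3.

3:1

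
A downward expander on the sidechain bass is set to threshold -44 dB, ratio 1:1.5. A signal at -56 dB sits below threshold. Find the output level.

Below threshold, a 1:1.5 expander applies gain = (1.5−1)×(T − x) of attenuation.
(1.5−1) × 12 = 6 dB, so output = -56 − 6 = -62 dB.

-62 dB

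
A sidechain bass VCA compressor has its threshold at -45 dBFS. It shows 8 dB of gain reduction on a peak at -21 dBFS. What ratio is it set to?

Input overshoot = -21 − (-45) = 24 dB.
Output overshoot = 24 − 8 = 16 dB.
Ratio = input overshoot / output overshoot = 24 / 16 = 1.5.

1.5:1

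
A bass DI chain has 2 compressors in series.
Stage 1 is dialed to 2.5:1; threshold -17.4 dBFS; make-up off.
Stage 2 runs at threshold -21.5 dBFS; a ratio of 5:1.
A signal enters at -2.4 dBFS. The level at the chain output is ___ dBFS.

-19.48 dBFS

Stage 1: overshoot 15 dB → 15/2.5 = 6 dB → -11.4 dBFS.
Stage 2: overshoot 10.1 dB → 10.1/5 = 2.02 dB → -19.48 dBFS.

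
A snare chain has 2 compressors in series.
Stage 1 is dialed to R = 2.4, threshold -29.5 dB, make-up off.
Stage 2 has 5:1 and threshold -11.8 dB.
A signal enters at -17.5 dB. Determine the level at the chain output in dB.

Stage 1: 12 dB above -29.5 dB, reduced 2.4:1 to 5 dB above → -24.5 dB.
Stage 2: -24.5 dB is at or below the -11.8 dB threshold — no compression; output -24.5 dB.

-24.5 dB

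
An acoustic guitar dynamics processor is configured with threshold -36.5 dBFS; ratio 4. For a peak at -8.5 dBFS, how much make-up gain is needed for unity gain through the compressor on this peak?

Without make-up, output = threshold + overshoot/4 = -36.5 + 7 = -29.5 dBFS.
Gap to target: 21 dB.

21 dB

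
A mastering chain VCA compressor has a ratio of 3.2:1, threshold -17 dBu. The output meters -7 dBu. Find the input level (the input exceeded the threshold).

15 dBu

That's 10 dB above the -17 dBu threshold.
Undo the ratio: input overshoot = 10 × 3.2 = 32 dB, giving input = 15 dBu.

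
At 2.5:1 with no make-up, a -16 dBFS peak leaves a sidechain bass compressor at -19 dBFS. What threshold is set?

-21 dBFS

Let T be the threshold. Output overshoot = (input overshoot)/R, so -19 − T = (-16 − T)/2.5.
2.5·(-19 − T) = -16 − T → 1.5·T = -47.5 − (-16) = -31.5.
T = -31.5/1.5 = -21 dBFS.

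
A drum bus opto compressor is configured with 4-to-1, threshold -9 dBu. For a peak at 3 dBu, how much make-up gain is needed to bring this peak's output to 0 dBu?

6 dB

The peak compresses to -9 + 12/4 = -6 dBu.
To reach 0 dBu requires 0 − (-6) = 6 dB of make-up.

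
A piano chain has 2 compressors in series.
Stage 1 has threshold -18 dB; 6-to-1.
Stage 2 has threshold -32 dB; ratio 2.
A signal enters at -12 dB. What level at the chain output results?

Stage 1: 6 dB above -18 dB, reduced 6:1 to 1 dB above → -17 dB.
Stage 2: 15 dB above -32 dB, reduced 2:1 to 7.5 dB above → -24.5 dB.

-24.5 dB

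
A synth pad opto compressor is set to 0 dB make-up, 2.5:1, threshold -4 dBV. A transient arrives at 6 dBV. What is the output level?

0 dBV

Overshoot: 6 − (-4) = 10 dB.
2.5:1 compression reduces that to 10/2.5 = 4 dB over.
So the level is -4 + 4 = 0 dBV.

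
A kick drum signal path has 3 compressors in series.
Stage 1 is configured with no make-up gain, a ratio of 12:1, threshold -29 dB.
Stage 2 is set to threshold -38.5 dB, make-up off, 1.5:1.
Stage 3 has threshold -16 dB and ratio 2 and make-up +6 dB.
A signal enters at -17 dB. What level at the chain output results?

-25.5 dB

Stage 1: -17 dB is 12 dB over -29 dB; at 12:1 that becomes 1 dB over, giving -28 dB.
Stage 2: -28 dB is 10.5 dB over -38.5 dB; at 1.5:1 that becomes 7 dB over, giving -31.5 dB.
Stage 3: below threshold (-31.5 ≤ -16); passes unchanged; make-up brings it to -25.5 dB.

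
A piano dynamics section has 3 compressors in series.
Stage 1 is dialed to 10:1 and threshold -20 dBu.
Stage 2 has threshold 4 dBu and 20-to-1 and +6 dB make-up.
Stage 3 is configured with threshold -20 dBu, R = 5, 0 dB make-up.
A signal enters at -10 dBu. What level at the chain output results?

-18.6 dBu

Stage 1: -10 dBu is 10 dB over -20 dBu; at 10:1 that becomes 1 dB over, giving -19 dBu.
Stage 2: -19 dBu is at or below the 4 dBu threshold — no compression; make-up brings it to -13 dBu.
Stage 3: overshoot 7 dB → 7/5 = 1.4 dB → -18.6 dBu.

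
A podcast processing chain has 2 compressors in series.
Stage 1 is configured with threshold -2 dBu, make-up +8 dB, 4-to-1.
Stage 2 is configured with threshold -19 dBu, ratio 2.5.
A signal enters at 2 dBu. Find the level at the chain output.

-8.6 dBu

Stage 1: 4 dB above -2 dBu, reduced 4:1 to 1 dB above → -1 dBu; +8 dB make-up → 7 dBu.
Stage 2: 26 dB above -19 dBu, reduced 2.5:1 to 10.4 dB above → -8.6 dBu.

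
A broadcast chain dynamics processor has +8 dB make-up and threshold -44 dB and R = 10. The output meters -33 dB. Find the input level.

Remove make-up: -33 − 8 = -41 dB.
Post-compression overshoot = -41 − (-44) = 3 dB.
Before 10:1 compression the overshoot was 3 × 10 = 30 dB, so input = -44 + 30 = -14 dB.

-14 dB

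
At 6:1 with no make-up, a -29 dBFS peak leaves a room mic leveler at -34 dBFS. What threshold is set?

-35 dBFS

Input is 6 dB above T (since output overshoot × R = input overshoot: (-34 − T)·6 = -29 − T gives T = -35 dBFS).
Check: -35 + (-29 − (-35))/6 = -35 + 1 = -34 dBFS. ✓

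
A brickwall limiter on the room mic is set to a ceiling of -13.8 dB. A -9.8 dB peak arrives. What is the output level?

-13.8 dB

At ∞:1, everything above -13.8 dB is held at the ceiling.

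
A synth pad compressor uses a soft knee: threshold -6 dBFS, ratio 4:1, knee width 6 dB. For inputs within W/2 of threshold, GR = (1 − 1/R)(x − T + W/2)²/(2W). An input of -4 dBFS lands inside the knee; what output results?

-5.5625 dBFS

x − T + W/2 = -4 − (-6) + 3 = 5.
GR = (1 − 1/4) × 5² / 12 = 0.75 × 25 / 12 = 1.5625 dB.
Output = -4 − 1.5625 = -5.5625 dBFS.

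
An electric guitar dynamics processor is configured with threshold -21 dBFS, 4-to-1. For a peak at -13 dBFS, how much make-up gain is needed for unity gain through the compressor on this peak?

Overshoot 8 dB → 8/4 = 2 dB after compression, so the compressed level is -21 + 2 = -19 dBFS.
Make-up = target − compressed = -13 − (-19) = 6 dB.

6 dB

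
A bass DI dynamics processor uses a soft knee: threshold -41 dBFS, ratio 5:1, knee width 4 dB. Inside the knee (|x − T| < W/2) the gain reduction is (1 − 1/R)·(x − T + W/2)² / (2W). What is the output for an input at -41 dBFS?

-41.4 dBFS

x − T + W/2 = -41 − (-41) + 2 = 2.
GR = (1 − 1/5) × 2² / 8 = 0.8 × 4 / 8 = 0.4 dB.
Output = -41 − 0.4 = -41.4 dBFS.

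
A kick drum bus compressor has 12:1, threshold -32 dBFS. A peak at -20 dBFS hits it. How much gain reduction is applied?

Overshoot = -20 − (-32) = 12 dB.
After 12:1 compression the overshoot becomes 12/12 = 1 dB.
Gain reduction = 12 − 1 = 11 dB.

11 dB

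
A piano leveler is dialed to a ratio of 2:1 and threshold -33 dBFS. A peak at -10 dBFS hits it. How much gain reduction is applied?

11.5 dB

-10 dBFS exceeds the threshold by 23 dB.
After 2:1 compression the overshoot becomes 23/2 = 11.5 dB.
Gain reduction = 23 − 11.5 = 11.5 dB.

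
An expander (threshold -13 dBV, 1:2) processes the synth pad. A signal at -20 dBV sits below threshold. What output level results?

-27 dBV

Below threshold, a 1:2 expander applies gain = (2−1)×(T − x) of attenuation.
(2−1) × 7 = 7 dB, so output = -20 − 7 = -27 dBV.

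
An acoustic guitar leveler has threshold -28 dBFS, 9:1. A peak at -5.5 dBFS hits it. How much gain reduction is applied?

20 dB

-5.5 dBFS exceeds the threshold by 22.5 dB.
At 9:1, output sits 22.5/9 = 2.5 dB above threshold.
So the signal is attenuated by 22.5 − 2.5 = 20 dB.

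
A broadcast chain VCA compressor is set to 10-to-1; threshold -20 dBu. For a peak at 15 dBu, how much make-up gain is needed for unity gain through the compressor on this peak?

Without make-up, output = threshold + overshoot/10 = -20 + 3.5 = -16.5 dBu.
Gap to target: 31.5 dB.

31.5 dB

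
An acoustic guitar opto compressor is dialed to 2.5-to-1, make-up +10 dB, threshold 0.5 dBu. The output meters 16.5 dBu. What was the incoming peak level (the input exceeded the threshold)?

Stripping the +10 dB make-up gives 6.5 dBu at the gain stage.
The compressed level sits 6.5 − 0.5 = 6 dB over threshold.
Undo the ratio: input overshoot = 6 × 2.5 = 15 dB, giving input = 15.5 dBu.

15.5 dBu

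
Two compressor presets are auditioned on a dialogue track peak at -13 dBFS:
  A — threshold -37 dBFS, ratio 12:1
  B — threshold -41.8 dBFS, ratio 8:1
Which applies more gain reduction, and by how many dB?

B, by 3.2 dB

A: overshoot 24 dB → output overshoot 2 dB → GR 22 dB.
B: overshoot 28.8 dB → output overshoot 3.6 dB → GR 25.2 dB.
B applies 3.2 dB more gain reduction.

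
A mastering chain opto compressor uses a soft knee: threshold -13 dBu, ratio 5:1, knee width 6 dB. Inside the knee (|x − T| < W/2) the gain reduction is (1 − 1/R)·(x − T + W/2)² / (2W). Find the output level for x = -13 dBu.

-13.6 dBu

x − T + W/2 = -13 − (-13) + 3 = 3.
GR = (1 − 1/5) × 3² / 12 = 0.8 × 9 / 12 = 0.6 dB.
Output = -13 − 0.6 = -13.6 dBu.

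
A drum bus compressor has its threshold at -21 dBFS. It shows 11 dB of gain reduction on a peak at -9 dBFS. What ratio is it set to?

12:1

Input overshoot = -9 − (-21) = 12 dB.
Output overshoot = 12 − 11 = 1 dB.
Ratio = input overshoot / output overshoot = 12 / 1 = 12.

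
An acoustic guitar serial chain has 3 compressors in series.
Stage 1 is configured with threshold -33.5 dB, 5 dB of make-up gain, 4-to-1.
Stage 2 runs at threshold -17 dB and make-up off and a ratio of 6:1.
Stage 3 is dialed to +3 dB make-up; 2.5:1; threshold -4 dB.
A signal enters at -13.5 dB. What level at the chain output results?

Stage 1: -13.5 dB is 20 dB over -33.5 dB; at 4:1 that becomes 5 dB over, giving -28.5 dB; +5 dB make-up → -23.5 dB.
Stage 2: below threshold (-23.5 ≤ -17); passes unchanged; output -23.5 dB.
Stage 3: -23.5 dB is at or below the -4 dB threshold — no compression; make-up brings it to -20.5 dB.

-20.5 dB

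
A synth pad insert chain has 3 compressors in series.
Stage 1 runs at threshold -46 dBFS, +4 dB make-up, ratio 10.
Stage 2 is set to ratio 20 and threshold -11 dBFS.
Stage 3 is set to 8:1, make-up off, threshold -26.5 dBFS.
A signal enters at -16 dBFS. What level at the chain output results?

Stage 1: -16 dBFS is 30 dB over -46 dBFS; at 10:1 that becomes 3 dB over, giving -43 dBFS; +4 dB make-up → -39 dBFS.
Stage 2: -39 dBFS ≤ -11 dBFS, so stage 2 doesn't engage; output -39 dBFS.
Stage 3: -39 dBFS is at or below the -26.5 dBFS threshold — no compression; output -39 dBFS.

-39 dBFS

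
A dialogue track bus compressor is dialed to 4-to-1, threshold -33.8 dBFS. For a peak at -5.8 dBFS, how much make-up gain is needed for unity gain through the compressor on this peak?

21 dB

Overshoot 28 dB → 28/4 = 7 dB after compression, so the compressed level is -33.8 + 7 = -26.8 dBFS.
Make-up = target − compressed = -5.8 − (-26.8) = 21 dB.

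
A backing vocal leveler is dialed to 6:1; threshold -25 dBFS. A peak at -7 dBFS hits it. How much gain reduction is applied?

The signal is 18 dB above threshold.
A 6:1 ratio leaves 3 dB of that excess.
GR = overshoot in − overshoot out = 18 − 3 = 15 dB.

15 dB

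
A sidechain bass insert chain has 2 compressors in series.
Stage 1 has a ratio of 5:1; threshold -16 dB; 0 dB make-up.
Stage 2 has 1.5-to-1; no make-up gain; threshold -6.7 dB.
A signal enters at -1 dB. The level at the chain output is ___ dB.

Stage 1: 15 dB above -16 dB, reduced 5:1 to 3 dB above → -13 dB.
Stage 2: -13 dB is at or below the -6.7 dB threshold — no compression; output -13 dB.

-13 dB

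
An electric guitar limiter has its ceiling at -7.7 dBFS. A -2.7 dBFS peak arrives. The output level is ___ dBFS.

A brickwall limiter is an ∞:1 compressor: any input above the ceiling is clamped to -7.7 dBFS.

-7.7 dBFS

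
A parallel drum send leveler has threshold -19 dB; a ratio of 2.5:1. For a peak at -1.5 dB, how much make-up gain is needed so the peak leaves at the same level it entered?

10.5 dB

Overshoot 17.5 dB → 17.5/2.5 = 7 dB after compression, so the compressed level is -19 + 7 = -12 dB.
Make-up = target − compressed = -1.5 − (-12) = 10.5 dB.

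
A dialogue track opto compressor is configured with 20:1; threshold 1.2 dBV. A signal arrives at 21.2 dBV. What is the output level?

The input is 20 dB above the 1.2 dBV threshold.
The 20 dB excess becomes 1 dB after 20:1 reduction.
That puts the output at 2.2 dBV.

2.2 dBV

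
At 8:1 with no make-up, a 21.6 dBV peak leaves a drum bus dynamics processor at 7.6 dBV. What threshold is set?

Input is 16 dB above T (since output overshoot × R = input overshoot: (7.6 − T)·8 = 21.6 − T gives T = 5.6 dBV).
Check: 5.6 + (21.6 − 5.6)/8 = 5.6 + 2 = 7.6 dBV. ✓

5.6 dBV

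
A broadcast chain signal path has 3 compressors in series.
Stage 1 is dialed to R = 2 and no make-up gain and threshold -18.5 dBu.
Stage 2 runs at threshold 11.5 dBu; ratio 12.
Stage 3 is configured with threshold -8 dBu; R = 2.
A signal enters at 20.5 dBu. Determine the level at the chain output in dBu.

Stage 1: overshoot 39 dB → 39/2 = 19.5 dB → 1 dBu.
Stage 2: 1 dBu ≤ 11.5 dBu, so stage 2 doesn't engage; output 1 dBu.
Stage 3: 1 dBu is 9 dB over -8 dBu; at 2:1 that becomes 4.5 dB over, giving -3.5 dBu.

-3.5 dBu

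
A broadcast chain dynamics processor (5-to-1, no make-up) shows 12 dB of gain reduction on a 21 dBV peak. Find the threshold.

Gain reduction = 21 − 9 = 12 dB; output overshoot = GR / (R − 1) = 12 / 4 = 3 dB.
Threshold = output − output overshoot = 9 − 3 = 6 dBV.

6 dBV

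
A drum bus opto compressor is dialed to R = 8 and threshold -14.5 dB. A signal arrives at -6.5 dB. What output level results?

-6.5 dB sits 8 dB over threshold.
The 8 dB excess becomes 1 dB after 8:1 reduction.
That puts the output at -13.5 dB.

-13.5 dB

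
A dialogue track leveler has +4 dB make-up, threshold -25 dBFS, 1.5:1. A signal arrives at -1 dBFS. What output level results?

-1 dBFS sits 24 dB over threshold.
The 24 dB excess becomes 16 dB after 1.5:1 reduction.
So the level is -25 + 16 = -9 dBFS; make-up adds 4 dB, giving -5 dBFS.

-5 dBFS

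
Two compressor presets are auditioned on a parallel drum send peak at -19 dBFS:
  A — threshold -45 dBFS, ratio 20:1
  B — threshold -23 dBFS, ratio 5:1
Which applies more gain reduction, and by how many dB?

A, by 21.5 dB

A: overshoot 26 dB → output overshoot 1.3 dB → GR 24.7 dB.
B: overshoot 4 dB → output overshoot 0.8 dB → GR 3.2 dB.
A reduces 21.5 dB more.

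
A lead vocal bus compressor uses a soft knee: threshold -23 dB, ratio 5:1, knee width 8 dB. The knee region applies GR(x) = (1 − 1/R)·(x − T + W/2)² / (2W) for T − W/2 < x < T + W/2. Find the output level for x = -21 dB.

-22.8 dB

x − T + W/2 = -21 − (-23) + 4 = 6.
GR = (1 − 1/5) × 6² / 16 = 0.8 × 36 / 16 = 1.8 dB.
Output = -21 − 1.8 = -22.8 dB.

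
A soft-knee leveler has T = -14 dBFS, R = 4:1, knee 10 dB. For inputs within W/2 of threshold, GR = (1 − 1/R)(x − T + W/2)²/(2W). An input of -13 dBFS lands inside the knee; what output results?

x − T + W/2 = -13 − (-14) + 5 = 6.
GR = (1 − 1/4) × 6² / 20 = 0.75 × 36 / 20 = 1.35 dB.
Output = -13 − 1.35 = -14.35 dBFS.

-14.35 dBFS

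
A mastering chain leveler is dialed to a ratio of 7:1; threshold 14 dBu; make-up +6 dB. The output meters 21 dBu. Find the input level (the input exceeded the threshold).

Remove make-up: 21 − 6 = 15 dBu.
That's 1 dB above the 14 dBu threshold.
Undo the ratio: input overshoot = 1 × 7 = 7 dB, giving input = 21 dBu.

21 dBu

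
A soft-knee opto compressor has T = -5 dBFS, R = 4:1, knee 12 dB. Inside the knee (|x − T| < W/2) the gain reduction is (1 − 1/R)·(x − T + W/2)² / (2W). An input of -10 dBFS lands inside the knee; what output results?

x − T + W/2 = -10 − (-5) + 6 = 1.
GR = (1 − 1/4) × 1² / 24 = 0.75 × 1 / 24 = 0.03125 dB.
Output = -10 − 0.03125 = -10.03125 dBFS.

-10.03125 dBFS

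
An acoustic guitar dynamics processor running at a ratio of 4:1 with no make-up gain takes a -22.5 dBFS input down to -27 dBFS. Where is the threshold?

Input is 6 dB above T (since output overshoot × R = input overshoot: (-27 − T)·4 = -22.5 − T gives T = -28.5 dBFS).
Check: -28.5 + (-22.5 − (-28.5))/4 = -28.5 + 1.5 = -27 dBFS. ✓

-28.5 dBFS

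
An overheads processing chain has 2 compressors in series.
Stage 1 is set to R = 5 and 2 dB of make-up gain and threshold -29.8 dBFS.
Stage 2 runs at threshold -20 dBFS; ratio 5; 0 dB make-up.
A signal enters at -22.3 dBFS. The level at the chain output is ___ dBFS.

Stage 1: -22.3 dBFS is 7.5 dB over -29.8 dBFS; at 5:1 that becomes 1.5 dB over, giving -28.3 dBFS; +2 dB make-up → -26.3 dBFS.
Stage 2: below threshold (-26.3 ≤ -20); passes unchanged; output -26.3 dBFS.

-26.3 dBFS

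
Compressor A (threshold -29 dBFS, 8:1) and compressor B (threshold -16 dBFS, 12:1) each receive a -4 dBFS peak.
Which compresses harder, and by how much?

A: overshoot 25 dB → output overshoot 3.125 dB → GR 21.875 dB.
B: overshoot 12 dB → output overshoot 1 dB → GR 11 dB.
Difference: 10.875 dB in favour of A.

A, by 10.875 dB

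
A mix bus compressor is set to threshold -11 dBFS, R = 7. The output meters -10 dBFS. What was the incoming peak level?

-4 dBFS

That's 1 dB above the -11 dBFS threshold.
Input overshoot = R × output overshoot = 7 dB → input = -11 + 7 = -4 dBFS.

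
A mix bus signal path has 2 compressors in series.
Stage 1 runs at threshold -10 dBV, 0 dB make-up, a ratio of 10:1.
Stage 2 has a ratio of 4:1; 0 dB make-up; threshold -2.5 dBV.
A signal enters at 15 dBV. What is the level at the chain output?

-7.5 dBV

Stage 1: 15 dBV is 25 dB over -10 dBV; at 10:1 that becomes 2.5 dB over, giving -7.5 dBV.
Stage 2: below threshold (-7.5 ≤ -2.5); passes unchanged; output -7.5 dBV.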